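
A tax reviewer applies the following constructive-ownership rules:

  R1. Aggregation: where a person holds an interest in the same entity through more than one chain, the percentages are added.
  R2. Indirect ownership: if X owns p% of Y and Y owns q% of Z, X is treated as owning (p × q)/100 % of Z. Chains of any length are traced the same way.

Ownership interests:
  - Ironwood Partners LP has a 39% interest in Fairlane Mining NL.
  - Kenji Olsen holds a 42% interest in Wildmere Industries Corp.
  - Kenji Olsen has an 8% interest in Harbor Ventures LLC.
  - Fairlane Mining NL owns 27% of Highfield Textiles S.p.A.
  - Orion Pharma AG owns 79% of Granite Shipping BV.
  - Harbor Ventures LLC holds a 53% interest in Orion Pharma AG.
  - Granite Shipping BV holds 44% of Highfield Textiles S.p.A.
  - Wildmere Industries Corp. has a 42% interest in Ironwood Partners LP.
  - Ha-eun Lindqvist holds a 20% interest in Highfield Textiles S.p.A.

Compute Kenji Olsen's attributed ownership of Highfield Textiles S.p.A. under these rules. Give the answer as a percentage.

Chain via Wildmere Industries Corp. → Ironwood Partners LP → Fairlane Mining NL (R2): 42% × 42% × 39% × 27% = 1.857492% of Highfield Textiles S.p.A.
Chain via Harbor Ventures LLC → Orion Pharma AG → Granite Shipping BV (R2): 8% × 53% × 79% × 44% = 1.473824% of Highfield Textiles S.p.A.
Aggregating (R1): 1.857492% + 1.473824% = 3.331316%.

3.331316%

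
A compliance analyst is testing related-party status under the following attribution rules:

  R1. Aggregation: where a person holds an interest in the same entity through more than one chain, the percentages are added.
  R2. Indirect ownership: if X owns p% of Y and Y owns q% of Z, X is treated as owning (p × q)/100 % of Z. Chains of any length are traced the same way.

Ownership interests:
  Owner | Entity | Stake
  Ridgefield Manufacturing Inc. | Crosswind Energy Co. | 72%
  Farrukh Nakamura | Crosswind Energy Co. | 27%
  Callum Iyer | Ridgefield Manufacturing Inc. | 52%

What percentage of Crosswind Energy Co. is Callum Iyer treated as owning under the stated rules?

Chain via Ridgefield Manufacturing Inc. (R2): 52% × 72% = 37.44% of Crosswind Energy Co.

37.44%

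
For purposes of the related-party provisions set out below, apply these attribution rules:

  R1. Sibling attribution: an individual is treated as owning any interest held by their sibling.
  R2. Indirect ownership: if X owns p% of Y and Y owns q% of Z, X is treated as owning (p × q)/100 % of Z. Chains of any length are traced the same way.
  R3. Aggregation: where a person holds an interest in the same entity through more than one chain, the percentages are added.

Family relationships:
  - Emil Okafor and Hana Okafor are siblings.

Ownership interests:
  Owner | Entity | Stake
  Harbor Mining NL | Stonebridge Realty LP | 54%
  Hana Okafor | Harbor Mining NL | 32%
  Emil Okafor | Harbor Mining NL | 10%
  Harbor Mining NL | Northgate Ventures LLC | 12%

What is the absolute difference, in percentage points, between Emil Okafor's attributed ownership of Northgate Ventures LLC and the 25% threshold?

By sibling attribution (R1), Emil Okafor is treated as also owning Hana Okafor's interest in Harbor Mining NL, giving 10% + 32% = 42%.
Chain via Harbor Mining NL (R2): 42% × 12% = 5.04% of Northgate Ventures LLC.
5.04% falls short of the 25% threshold by 19.96 percentage points.

19.96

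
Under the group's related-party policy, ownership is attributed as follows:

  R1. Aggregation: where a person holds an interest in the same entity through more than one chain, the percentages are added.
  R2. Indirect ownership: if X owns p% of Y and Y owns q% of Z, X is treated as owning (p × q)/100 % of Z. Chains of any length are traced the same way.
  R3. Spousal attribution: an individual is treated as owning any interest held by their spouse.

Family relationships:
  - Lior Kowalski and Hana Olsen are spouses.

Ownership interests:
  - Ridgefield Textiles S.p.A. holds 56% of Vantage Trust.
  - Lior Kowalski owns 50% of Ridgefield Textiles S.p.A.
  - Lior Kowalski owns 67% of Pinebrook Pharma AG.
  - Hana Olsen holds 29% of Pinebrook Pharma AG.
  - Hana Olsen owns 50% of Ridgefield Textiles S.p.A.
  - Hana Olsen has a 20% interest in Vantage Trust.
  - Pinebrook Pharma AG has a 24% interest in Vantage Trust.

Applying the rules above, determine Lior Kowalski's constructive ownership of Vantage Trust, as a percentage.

By spousal attribution (R3), Lior Kowalski is treated as also owning Hana Olsen's interest in Ridgefield Textiles S.p.A, giving 50% + 50% = 100%.
By spousal attribution (R3), Lior Kowalski is treated as also owning Hana Olsen's interest in Pinebrook Pharma AG, giving 67% + 29% = 96%.
By spousal attribution (R3), Lior Kowalski is treated as owning Hana Olsen's 20% interest in Vantage Trust.
Chain via Ridgefield Textiles S.p.A. (R2): 100% × 56% = 56% of Vantage Trust.
Chain via Pinebrook Pharma AG (R2): 96% × 24% = 23.04% of Vantage Trust.
Direct interest in Vantage Trust: 20%.
Aggregating (R1): 56% + 23.04% + 20% = 99.04%.

99.04%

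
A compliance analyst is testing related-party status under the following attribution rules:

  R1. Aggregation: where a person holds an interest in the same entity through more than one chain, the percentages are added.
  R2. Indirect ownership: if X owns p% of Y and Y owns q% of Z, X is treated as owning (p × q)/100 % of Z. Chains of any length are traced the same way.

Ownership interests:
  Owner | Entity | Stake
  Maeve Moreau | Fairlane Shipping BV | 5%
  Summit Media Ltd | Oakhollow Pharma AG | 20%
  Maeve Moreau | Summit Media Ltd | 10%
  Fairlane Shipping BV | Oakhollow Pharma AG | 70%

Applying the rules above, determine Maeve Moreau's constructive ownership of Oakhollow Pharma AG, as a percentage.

5.5%

Chain via Summit Media Ltd (R2): 10% × 20% = 2% of Oakhollow Pharma AG.
Chain via Fairlane Shipping BV (R2): 5% × 70% = 3.5% of Oakhollow Pharma AG.
Aggregating (R1): 2% + 3.5% = 5.5%.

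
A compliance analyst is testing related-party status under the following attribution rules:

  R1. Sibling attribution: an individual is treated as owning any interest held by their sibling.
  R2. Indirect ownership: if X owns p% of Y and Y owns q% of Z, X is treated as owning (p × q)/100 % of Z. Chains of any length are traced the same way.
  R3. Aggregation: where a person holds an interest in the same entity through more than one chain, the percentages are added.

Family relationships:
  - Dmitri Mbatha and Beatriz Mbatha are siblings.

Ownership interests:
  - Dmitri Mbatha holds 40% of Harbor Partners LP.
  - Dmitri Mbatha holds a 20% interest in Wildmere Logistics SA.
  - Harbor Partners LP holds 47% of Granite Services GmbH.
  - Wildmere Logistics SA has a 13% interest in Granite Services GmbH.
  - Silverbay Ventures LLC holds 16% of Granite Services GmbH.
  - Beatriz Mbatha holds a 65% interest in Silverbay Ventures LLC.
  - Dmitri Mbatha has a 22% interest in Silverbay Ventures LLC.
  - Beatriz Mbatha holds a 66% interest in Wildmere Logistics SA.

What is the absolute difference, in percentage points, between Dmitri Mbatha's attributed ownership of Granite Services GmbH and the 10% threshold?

33.9

By sibling attribution (R1), Dmitri Mbatha is treated as also owning Beatriz Mbatha's interest in Wildmere Logistics SA, giving 20% + 66% = 86%.
By sibling attribution (R1), Dmitri Mbatha is treated as also owning Beatriz Mbatha's interest in Silverbay Ventures LLC, giving 22% + 65% = 87%.
Chain via Wildmere Logistics SA (R2): 86% × 13% = 11.18% of Granite Services GmbH.
Chain via Harbor Partners LP (R2): 40% × 47% = 18.8% of Granite Services GmbH.
Chain via Silverbay Ventures LLC (R2): 87% × 16% = 13.92% of Granite Services GmbH.
Aggregating (R3): 11.18% + 18.8% + 13.92% = 43.9%.
43.9% exceeds the 10% threshold by 33.9 percentage points.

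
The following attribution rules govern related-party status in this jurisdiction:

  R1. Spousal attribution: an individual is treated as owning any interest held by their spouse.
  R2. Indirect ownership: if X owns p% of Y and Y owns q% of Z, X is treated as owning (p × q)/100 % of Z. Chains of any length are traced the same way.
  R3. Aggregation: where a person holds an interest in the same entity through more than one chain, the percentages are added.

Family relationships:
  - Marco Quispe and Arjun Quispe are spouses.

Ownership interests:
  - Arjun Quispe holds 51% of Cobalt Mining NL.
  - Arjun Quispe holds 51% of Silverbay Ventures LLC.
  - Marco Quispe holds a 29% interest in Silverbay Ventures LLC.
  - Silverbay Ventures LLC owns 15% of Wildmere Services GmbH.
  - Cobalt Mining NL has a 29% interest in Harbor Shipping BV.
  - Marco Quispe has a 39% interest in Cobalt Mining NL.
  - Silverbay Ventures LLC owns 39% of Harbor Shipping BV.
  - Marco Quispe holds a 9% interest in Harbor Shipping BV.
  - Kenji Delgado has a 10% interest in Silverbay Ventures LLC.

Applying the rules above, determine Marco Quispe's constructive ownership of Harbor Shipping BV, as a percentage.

By spousal attribution (R1), Marco Quispe is treated as also owning Arjun Quispe's interest in Cobalt Mining NL, giving 39% + 51% = 90%.
By spousal attribution (R1), Marco Quispe is treated as also owning Arjun Quispe's interest in Silverbay Ventures LLC, giving 29% + 51% = 80%.
Chain via Cobalt Mining NL (R2): 90% × 29% = 26.1% of Harbor Shipping BV.
Chain via Silverbay Ventures LLC (R2): 80% × 39% = 31.2% of Harbor Shipping BV.
Direct interest in Harbor Shipping BV: 9%.
Aggregating (R3): 26.1% + 31.2% + 9% = 66.3%.

66.3%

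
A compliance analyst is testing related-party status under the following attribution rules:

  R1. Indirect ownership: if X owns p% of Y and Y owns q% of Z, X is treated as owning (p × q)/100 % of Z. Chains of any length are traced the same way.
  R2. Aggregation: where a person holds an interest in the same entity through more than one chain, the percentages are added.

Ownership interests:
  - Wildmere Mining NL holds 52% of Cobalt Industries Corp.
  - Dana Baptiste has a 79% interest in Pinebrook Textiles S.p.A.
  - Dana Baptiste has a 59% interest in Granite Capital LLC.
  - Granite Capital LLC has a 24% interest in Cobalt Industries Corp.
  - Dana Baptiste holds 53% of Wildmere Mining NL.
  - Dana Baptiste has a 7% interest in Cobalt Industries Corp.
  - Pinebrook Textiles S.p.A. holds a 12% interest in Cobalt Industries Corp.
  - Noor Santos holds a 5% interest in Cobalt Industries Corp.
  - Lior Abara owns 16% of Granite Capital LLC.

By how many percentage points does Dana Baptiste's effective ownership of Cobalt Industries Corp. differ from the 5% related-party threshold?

Chain via Granite Capital LLC (R1): 59% × 24% = 14.16% of Cobalt Industries Corp.
Chain via Wildmere Mining NL (R1): 53% × 52% = 27.56% of Cobalt Industries Corp.
Chain via Pinebrook Textiles S.p.A. (R1): 79% × 12% = 9.48% of Cobalt Industries Corp.
Direct interest in Cobalt Industries Corp: 7%.
Aggregating (R2): 14.16% + 27.56% + 9.48% + 7% = 58.2%.
58.2% exceeds the 5% threshold by 53.2 percentage points.

53.2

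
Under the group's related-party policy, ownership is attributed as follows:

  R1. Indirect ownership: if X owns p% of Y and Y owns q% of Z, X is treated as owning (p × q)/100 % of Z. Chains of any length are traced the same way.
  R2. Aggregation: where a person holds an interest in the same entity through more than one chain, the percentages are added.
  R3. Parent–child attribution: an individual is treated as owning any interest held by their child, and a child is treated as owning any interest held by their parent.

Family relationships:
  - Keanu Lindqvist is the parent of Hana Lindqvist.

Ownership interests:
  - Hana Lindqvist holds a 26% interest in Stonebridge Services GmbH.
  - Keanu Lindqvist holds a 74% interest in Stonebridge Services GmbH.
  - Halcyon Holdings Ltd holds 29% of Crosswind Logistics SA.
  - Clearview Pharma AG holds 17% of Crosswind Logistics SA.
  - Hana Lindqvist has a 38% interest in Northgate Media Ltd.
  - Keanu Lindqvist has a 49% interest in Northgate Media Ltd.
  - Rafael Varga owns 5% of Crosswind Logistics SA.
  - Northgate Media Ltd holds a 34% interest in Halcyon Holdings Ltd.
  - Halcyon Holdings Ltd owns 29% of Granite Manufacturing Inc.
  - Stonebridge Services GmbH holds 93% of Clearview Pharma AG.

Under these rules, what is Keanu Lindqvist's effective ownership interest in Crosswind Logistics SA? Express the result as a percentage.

24.3882%

By parent–child attribution (R3), Keanu Lindqvist is treated as also owning Hana Lindqvist's interest in Northgate Media Ltd, giving 49% + 38% = 87%.
By parent–child attribution (R3), Keanu Lindqvist is treated as also owning Hana Lindqvist's interest in Stonebridge Services GmbH, giving 74% + 26% = 100%.
Chain via Northgate Media Ltd → Halcyon Holdings Ltd (R1): 87% × 34% × 29% = 8.5782% of Crosswind Logistics SA.
Chain via Stonebridge Services GmbH → Clearview Pharma AG (R1): 100% × 93% × 17% = 15.81% of Crosswind Logistics SA.
Aggregating (R2): 8.5782% + 15.81% = 24.3882%.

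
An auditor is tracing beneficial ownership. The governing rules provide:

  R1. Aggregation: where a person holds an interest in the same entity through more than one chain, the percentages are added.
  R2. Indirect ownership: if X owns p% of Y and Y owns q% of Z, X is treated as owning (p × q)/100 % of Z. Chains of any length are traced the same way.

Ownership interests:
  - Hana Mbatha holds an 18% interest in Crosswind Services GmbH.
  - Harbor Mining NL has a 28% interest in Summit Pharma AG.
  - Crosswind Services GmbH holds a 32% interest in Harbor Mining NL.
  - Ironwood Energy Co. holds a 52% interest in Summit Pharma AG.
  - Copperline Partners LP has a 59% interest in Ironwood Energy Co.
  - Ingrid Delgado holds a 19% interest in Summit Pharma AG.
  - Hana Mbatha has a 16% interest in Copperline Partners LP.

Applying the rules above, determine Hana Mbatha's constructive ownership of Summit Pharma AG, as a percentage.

6.5216%

Chain via Crosswind Services GmbH → Harbor Mining NL (R2): 18% × 32% × 28% = 1.6128% of Summit Pharma AG.
Chain via Copperline Partners LP → Ironwood Energy Co. (R2): 16% × 59% × 52% = 4.9088% of Summit Pharma AG.
Aggregating (R1): 1.6128% + 4.9088% = 6.5216%.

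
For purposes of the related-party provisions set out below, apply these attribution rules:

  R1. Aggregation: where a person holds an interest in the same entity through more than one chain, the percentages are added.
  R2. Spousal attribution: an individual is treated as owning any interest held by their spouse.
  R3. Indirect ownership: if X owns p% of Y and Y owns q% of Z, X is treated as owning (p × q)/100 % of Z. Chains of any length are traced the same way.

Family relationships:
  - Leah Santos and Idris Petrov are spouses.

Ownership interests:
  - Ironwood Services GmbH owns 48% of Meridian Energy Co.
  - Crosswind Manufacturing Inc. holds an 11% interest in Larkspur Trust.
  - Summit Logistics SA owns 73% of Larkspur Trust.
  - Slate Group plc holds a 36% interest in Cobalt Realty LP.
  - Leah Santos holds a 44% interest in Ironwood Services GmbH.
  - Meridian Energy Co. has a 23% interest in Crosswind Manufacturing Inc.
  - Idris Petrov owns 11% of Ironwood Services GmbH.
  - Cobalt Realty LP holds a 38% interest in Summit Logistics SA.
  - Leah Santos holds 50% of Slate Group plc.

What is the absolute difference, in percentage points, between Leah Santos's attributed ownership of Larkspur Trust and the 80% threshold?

74.33888

By spousal attribution (R2), Leah Santos is treated as also owning Idris Petrov's interest in Ironwood Services GmbH, giving 44% + 11% = 55%.
Chain via Ironwood Services GmbH → Meridian Energy Co. → Crosswind Manufacturing Inc. (R3): 55% × 48% × 23% × 11% = 0.66792% of Larkspur Trust.
Chain via Slate Group plc → Cobalt Realty LP → Summit Logistics SA (R3): 50% × 36% × 38% × 73% = 4.9932% of Larkspur Trust.
Aggregating (R1): 0.66792% + 4.9932% = 5.66112%.
5.66112% falls short of the 80% threshold by 74.33888 percentage points.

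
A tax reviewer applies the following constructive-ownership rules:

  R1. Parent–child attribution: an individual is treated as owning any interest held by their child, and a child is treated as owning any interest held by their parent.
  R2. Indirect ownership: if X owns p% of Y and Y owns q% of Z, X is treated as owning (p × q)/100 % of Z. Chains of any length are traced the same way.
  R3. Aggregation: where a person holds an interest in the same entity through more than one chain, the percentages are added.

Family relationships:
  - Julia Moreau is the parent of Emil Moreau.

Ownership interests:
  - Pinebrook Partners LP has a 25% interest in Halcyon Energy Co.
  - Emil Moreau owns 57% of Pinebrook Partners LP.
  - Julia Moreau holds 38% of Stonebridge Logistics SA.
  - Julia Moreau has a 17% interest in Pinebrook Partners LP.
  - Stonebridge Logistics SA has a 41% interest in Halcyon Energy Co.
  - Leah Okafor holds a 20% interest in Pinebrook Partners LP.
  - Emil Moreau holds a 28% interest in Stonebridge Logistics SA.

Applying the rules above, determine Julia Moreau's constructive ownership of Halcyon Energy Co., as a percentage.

By parent–child attribution (R1), Julia Moreau is treated as also owning Emil Moreau's interest in Stonebridge Logistics SA, giving 38% + 28% = 66%.
By parent–child attribution (R1), Julia Moreau is treated as also owning Emil Moreau's interest in Pinebrook Partners LP, giving 17% + 57% = 74%.
Chain via Stonebridge Logistics SA (R2): 66% × 41% = 27.06% of Halcyon Energy Co.
Chain via Pinebrook Partners LP (R2): 74% × 25% = 18.5% of Halcyon Energy Co.
Aggregating (R3): 27.06% + 18.5% = 45.56%.

45.56%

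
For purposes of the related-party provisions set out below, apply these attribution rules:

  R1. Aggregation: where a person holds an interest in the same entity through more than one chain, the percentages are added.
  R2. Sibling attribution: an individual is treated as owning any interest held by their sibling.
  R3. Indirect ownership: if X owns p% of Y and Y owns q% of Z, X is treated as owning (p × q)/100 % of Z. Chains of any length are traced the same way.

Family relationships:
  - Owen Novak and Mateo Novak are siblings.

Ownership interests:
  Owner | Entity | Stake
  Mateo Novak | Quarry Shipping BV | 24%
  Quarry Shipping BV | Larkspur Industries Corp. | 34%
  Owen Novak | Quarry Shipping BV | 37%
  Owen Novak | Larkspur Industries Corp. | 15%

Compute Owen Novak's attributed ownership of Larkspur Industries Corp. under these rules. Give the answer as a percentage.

35.74%

By sibling attribution (R2), Owen Novak is treated as also owning Mateo Novak's interest in Quarry Shipping BV, giving 37% + 24% = 61%.
Chain via Quarry Shipping BV (R3): 61% × 34% = 20.74% of Larkspur Industries Corp.
Direct interest in Larkspur Industries Corp: 15%.
Aggregating (R1): 20.74% + 15% = 35.74%.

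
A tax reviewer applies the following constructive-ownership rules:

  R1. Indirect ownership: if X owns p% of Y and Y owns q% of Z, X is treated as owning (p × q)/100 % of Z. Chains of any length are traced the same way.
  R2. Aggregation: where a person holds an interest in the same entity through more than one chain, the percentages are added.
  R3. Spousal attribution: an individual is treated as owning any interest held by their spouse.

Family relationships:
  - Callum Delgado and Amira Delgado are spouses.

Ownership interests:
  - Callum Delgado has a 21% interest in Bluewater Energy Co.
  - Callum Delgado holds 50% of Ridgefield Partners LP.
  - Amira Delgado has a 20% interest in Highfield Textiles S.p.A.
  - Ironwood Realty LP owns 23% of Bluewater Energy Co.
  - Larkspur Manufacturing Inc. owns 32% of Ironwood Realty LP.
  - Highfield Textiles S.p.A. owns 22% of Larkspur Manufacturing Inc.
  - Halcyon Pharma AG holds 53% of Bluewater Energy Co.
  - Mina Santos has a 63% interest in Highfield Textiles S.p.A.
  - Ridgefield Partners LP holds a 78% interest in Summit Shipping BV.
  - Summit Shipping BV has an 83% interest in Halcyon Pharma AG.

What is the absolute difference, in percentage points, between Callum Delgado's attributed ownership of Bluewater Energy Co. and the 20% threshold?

18.47994

By spousal attribution (R3), Callum Delgado is treated as owning Amira Delgado's 20% interest in Highfield Textiles S.p.A.
Chain via Ridgefield Partners LP → Summit Shipping BV → Halcyon Pharma AG (R1): 50% × 78% × 83% × 53% = 17.1561% of Bluewater Energy Co.
Direct interest in Bluewater Energy Co: 21%.
Chain via Highfield Textiles S.p.A. → Larkspur Manufacturing Inc. → Ironwood Realty LP (R1): 20% × 22% × 32% × 23% = 0.32384% of Bluewater Energy Co.
Aggregating (R2): 17.1561% + 21% + 0.32384% = 38.47994%.
38.47994% exceeds the 20% threshold by 18.47994 percentage points.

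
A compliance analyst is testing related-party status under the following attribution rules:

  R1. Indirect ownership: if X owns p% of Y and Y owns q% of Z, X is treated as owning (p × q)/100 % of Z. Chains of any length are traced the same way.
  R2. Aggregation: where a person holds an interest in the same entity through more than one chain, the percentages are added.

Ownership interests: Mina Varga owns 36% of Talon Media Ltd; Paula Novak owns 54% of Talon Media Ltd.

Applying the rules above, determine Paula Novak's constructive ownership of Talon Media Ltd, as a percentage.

Direct interest in Talon Media Ltd: 54%.

54%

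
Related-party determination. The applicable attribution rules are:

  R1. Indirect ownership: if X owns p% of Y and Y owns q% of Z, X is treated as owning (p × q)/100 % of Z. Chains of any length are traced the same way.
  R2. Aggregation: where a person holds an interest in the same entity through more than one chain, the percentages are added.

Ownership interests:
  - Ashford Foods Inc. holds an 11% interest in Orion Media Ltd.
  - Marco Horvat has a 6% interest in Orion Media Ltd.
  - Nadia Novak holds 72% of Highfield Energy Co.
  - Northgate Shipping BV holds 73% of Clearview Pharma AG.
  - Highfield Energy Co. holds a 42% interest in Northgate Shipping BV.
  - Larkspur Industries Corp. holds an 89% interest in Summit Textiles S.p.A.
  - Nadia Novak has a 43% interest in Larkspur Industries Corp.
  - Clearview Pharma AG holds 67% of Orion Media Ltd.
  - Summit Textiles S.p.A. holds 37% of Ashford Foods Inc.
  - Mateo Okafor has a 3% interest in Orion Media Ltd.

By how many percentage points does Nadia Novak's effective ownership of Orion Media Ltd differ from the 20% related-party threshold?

3.652027

Chain via Larkspur Industries Corp. → Summit Textiles S.p.A. → Ashford Foods Inc. (R1): 43% × 89% × 37% × 11% = 1.557589% of Orion Media Ltd.
Chain via Highfield Energy Co. → Northgate Shipping BV → Clearview Pharma AG (R1): 72% × 42% × 73% × 67% = 14.790384% of Orion Media Ltd.
Aggregating (R2): 1.557589% + 14.790384% = 16.347973%.
16.347973% falls short of the 20% threshold by 3.652027 percentage points.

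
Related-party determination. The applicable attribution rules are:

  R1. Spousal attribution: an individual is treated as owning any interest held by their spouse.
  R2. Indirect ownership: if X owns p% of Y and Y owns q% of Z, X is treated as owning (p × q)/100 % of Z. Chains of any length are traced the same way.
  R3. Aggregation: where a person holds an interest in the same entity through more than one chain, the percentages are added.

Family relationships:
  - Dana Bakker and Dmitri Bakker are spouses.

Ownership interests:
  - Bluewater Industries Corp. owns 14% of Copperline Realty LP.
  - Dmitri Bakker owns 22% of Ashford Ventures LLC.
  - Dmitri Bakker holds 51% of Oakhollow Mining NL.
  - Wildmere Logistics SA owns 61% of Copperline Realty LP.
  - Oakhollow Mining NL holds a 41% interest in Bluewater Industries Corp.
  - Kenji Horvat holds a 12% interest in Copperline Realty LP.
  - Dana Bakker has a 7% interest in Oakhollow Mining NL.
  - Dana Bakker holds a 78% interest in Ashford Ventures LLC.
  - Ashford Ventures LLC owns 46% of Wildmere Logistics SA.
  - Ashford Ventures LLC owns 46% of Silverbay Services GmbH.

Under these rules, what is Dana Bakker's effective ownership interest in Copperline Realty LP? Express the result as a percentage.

31.3892%

By spousal attribution (R1), Dana Bakker is treated as also owning Dmitri Bakker's interest in Oakhollow Mining NL, giving 7% + 51% = 58%.
By spousal attribution (R1), Dana Bakker is treated as also owning Dmitri Bakker's interest in Ashford Ventures LLC, giving 78% + 22% = 100%.
Chain via Oakhollow Mining NL → Bluewater Industries Corp. (R2): 58% × 41% × 14% = 3.3292% of Copperline Realty LP.
Chain via Ashford Ventures LLC → Wildmere Logistics SA (R2): 100% × 46% × 61% = 28.06% of Copperline Realty LP.
Aggregating (R3): 3.3292% + 28.06% = 31.3892%.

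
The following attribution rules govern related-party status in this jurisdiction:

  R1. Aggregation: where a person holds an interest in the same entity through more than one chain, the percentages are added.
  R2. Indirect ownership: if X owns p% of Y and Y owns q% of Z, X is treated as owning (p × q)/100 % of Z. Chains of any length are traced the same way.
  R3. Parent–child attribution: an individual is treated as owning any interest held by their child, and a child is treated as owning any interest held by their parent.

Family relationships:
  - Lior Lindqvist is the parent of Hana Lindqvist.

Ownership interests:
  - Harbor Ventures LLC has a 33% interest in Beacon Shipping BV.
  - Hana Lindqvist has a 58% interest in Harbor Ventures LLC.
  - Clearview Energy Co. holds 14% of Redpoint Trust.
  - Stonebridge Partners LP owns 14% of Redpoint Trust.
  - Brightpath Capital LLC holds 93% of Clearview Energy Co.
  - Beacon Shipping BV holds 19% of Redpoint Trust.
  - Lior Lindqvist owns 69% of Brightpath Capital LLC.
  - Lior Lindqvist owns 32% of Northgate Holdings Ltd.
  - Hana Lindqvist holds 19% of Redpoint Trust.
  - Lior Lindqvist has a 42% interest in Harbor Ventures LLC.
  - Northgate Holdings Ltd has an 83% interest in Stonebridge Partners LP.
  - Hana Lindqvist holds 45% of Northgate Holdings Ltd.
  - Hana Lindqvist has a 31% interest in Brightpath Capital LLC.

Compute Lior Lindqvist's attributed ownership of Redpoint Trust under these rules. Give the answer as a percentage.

47.2374%

By parent–child attribution (R3), Lior Lindqvist is treated as also owning Hana Lindqvist's interest in Harbor Ventures LLC, giving 42% + 58% = 100%.
By parent–child attribution (R3), Lior Lindqvist is treated as also owning Hana Lindqvist's interest in Brightpath Capital LLC, giving 69% + 31% = 100%.
By parent–child attribution (R3), Lior Lindqvist is treated as also owning Hana Lindqvist's interest in Northgate Holdings Ltd, giving 32% + 45% = 77%.
By parent–child attribution (R3), Lior Lindqvist is treated as owning Hana Lindqvist's 19% interest in Redpoint Trust.
Chain via Harbor Ventures LLC → Beacon Shipping BV (R2): 100% × 33% × 19% = 6.27% of Redpoint Trust.
Chain via Brightpath Capital LLC → Clearview Energy Co. (R2): 100% × 93% × 14% = 13.02% of Redpoint Trust.
Chain via Northgate Holdings Ltd → Stonebridge Partners LP (R2): 77% × 83% × 14% = 8.9474% of Redpoint Trust.
Direct interest in Redpoint Trust: 19%.
Aggregating (R1): 6.27% + 13.02% + 8.9474% + 19% = 47.2374%.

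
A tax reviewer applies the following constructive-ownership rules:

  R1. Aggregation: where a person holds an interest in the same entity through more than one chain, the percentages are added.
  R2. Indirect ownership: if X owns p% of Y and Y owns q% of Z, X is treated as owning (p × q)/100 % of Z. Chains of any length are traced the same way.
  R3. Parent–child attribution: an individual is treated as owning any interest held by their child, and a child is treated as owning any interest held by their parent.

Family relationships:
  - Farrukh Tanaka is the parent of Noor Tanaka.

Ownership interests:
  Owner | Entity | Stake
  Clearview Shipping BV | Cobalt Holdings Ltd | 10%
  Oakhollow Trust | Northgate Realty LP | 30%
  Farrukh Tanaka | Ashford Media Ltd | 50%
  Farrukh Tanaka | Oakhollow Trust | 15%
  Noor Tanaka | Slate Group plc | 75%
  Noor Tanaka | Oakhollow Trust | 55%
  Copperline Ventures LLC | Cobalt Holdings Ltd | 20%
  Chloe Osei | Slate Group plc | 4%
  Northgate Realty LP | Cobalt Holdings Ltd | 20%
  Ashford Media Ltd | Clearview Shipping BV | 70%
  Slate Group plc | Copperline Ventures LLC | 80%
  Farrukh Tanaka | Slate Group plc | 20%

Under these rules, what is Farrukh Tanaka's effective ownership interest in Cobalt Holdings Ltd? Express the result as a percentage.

By parent–child attribution (R3), Farrukh Tanaka is treated as also owning Noor Tanaka's interest in Oakhollow Trust, giving 15% + 55% = 70%.
By parent–child attribution (R3), Farrukh Tanaka is treated as also owning Noor Tanaka's interest in Slate Group plc, giving 20% + 75% = 95%.
Chain via Oakhollow Trust → Northgate Realty LP (R2): 70% × 30% × 20% = 4.2% of Cobalt Holdings Ltd.
Chain via Slate Group plc → Copperline Ventures LLC (R2): 95% × 80% × 20% = 15.2% of Cobalt Holdings Ltd.
Chain via Ashford Media Ltd → Clearview Shipping BV (R2): 50% × 70% × 10% = 3.5% of Cobalt Holdings Ltd.
Aggregating (R1): 4.2% + 15.2% + 3.5% = 22.9%.

22.9%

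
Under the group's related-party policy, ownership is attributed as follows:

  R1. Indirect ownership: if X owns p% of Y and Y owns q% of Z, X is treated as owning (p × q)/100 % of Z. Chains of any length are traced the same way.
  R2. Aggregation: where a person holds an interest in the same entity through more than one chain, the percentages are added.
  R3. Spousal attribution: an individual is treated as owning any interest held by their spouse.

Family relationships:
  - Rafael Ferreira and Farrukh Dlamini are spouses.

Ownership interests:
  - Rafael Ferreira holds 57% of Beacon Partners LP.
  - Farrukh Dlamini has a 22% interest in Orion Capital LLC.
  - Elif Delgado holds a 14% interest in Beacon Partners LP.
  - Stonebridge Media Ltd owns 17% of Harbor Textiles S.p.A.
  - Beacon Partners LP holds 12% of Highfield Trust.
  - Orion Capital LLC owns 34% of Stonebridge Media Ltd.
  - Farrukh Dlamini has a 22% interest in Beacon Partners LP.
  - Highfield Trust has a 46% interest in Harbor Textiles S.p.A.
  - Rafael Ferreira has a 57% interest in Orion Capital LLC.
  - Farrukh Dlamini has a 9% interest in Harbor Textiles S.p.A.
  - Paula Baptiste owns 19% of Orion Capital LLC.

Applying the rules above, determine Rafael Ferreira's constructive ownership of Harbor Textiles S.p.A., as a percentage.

17.927%

By spousal attribution (R3), Rafael Ferreira is treated as also owning Farrukh Dlamini's interest in Orion Capital LLC, giving 57% + 22% = 79%.
By spousal attribution (R3), Rafael Ferreira is treated as also owning Farrukh Dlamini's interest in Beacon Partners LP, giving 57% + 22% = 79%.
By spousal attribution (R3), Rafael Ferreira is treated as owning Farrukh Dlamini's 9% interest in Harbor Textiles S.p.A.
Chain via Orion Capital LLC → Stonebridge Media Ltd (R1): 79% × 34% × 17% = 4.5662% of Harbor Textiles S.p.A.
Chain via Beacon Partners LP → Highfield Trust (R1): 79% × 12% × 46% = 4.3608% of Harbor Textiles S.p.A.
Direct interest in Harbor Textiles S.p.A: 9%.
Aggregating (R2): 4.5662% + 4.3608% + 9% = 17.927%.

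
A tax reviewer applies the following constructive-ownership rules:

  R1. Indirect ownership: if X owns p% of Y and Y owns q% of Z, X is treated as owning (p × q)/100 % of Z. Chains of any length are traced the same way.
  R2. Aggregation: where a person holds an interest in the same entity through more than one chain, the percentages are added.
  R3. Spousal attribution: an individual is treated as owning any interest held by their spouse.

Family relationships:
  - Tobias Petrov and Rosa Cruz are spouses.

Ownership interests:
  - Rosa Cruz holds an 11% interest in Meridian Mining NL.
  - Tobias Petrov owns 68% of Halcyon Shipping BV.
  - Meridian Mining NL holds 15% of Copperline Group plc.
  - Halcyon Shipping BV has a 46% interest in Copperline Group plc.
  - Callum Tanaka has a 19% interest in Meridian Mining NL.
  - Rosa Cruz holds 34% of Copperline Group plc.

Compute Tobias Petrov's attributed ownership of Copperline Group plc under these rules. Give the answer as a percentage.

By spousal attribution (R3), Tobias Petrov is treated as owning Rosa Cruz's 11% interest in Meridian Mining NL.
By spousal attribution (R3), Tobias Petrov is treated as owning Rosa Cruz's 34% interest in Copperline Group plc.
Chain via Halcyon Shipping BV (R1): 68% × 46% = 31.28% of Copperline Group plc.
Chain via Meridian Mining NL (R1): 11% × 15% = 1.65% of Copperline Group plc.
Direct interest in Copperline Group plc: 34%.
Aggregating (R2): 31.28% + 1.65% + 34% = 66.93%.

66.93%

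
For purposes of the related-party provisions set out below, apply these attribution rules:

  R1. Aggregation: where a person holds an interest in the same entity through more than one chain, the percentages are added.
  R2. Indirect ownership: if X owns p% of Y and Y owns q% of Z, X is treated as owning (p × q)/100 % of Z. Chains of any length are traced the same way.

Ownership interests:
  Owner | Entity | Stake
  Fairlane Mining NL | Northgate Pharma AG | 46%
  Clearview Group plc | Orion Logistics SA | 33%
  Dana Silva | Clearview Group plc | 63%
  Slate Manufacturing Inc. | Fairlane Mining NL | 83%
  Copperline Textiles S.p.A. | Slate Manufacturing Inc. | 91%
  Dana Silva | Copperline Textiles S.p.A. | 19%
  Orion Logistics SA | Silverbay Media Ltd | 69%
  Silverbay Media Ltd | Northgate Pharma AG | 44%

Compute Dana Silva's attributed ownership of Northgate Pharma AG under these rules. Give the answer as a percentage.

Chain via Copperline Textiles S.p.A. → Slate Manufacturing Inc. → Fairlane Mining NL (R2): 19% × 91% × 83% × 46% = 6.601322% of Northgate Pharma AG.
Chain via Clearview Group plc → Orion Logistics SA → Silverbay Media Ltd (R2): 63% × 33% × 69% × 44% = 6.311844% of Northgate Pharma AG.
Aggregating (R1): 6.601322% + 6.311844% = 12.913166%.

12.913166%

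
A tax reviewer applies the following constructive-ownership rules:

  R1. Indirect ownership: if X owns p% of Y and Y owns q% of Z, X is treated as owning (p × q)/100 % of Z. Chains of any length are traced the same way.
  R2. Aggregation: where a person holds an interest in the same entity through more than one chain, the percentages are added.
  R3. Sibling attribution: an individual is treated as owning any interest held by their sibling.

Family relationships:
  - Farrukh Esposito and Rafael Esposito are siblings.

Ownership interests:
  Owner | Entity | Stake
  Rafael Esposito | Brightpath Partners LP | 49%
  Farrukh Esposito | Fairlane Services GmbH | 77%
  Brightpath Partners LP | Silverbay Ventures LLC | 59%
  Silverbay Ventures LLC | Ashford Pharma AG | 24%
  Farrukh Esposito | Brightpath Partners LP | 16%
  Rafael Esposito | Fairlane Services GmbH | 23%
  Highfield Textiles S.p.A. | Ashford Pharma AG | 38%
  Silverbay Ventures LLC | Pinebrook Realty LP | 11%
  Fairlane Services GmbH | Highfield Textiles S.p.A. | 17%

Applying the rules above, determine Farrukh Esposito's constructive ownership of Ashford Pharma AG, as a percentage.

15.664%

By sibling attribution (R3), Farrukh Esposito is treated as also owning Rafael Esposito's interest in Brightpath Partners LP, giving 16% + 49% = 65%.
By sibling attribution (R3), Farrukh Esposito is treated as also owning Rafael Esposito's interest in Fairlane Services GmbH, giving 77% + 23% = 100%.
Chain via Brightpath Partners LP → Silverbay Ventures LLC (R1): 65% × 59% × 24% = 9.204% of Ashford Pharma AG.
Chain via Fairlane Services GmbH → Highfield Textiles S.p.A. (R1): 100% × 17% × 38% = 6.46% of Ashford Pharma AG.
Aggregating (R2): 9.204% + 6.46% = 15.664%.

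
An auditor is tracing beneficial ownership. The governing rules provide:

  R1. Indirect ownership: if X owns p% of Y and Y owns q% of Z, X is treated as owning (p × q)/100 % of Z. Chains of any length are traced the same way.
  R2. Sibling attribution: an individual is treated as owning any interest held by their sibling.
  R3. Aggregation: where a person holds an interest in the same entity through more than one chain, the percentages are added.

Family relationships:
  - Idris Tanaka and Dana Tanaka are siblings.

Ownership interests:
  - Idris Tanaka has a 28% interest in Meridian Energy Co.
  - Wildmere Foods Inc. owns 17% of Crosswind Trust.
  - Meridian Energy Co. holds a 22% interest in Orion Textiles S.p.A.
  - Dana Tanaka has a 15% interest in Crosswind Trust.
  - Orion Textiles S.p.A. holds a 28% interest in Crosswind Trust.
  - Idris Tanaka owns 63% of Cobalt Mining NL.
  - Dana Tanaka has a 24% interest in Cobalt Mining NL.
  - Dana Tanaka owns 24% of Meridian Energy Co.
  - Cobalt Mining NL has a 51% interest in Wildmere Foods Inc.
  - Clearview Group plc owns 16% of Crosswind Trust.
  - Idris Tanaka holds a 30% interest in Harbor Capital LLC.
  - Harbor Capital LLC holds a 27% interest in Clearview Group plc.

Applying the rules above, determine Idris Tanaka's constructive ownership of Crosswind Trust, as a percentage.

By sibling attribution (R2), Idris Tanaka is treated as also owning Dana Tanaka's interest in Cobalt Mining NL, giving 63% + 24% = 87%.
By sibling attribution (R2), Idris Tanaka is treated as also owning Dana Tanaka's interest in Meridian Energy Co, giving 28% + 24% = 52%.
By sibling attribution (R2), Idris Tanaka is treated as owning Dana Tanaka's 15% interest in Crosswind Trust.
Chain via Cobalt Mining NL → Wildmere Foods Inc. (R1): 87% × 51% × 17% = 7.5429% of Crosswind Trust.
Chain via Harbor Capital LLC → Clearview Group plc (R1): 30% × 27% × 16% = 1.296% of Crosswind Trust.
Chain via Meridian Energy Co. → Orion Textiles S.p.A. (R1): 52% × 22% × 28% = 3.2032% of Crosswind Trust.
Direct interest in Crosswind Trust: 15%.
Aggregating (R3): 7.5429% + 1.296% + 3.2032% + 15% = 27.0421%.

27.0421%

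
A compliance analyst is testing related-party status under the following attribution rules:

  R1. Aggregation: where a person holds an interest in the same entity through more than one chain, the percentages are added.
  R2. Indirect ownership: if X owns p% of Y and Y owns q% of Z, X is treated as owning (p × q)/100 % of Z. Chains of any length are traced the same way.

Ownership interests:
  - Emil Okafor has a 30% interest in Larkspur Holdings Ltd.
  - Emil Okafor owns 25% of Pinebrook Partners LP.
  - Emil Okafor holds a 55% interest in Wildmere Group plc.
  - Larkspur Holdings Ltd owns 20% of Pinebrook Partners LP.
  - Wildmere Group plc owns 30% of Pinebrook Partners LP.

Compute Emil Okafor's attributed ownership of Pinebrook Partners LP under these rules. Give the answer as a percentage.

47.5%

Chain via Larkspur Holdings Ltd (R2): 30% × 20% = 6% of Pinebrook Partners LP.
Chain via Wildmere Group plc (R2): 55% × 30% = 16.5% of Pinebrook Partners LP.
Direct interest in Pinebrook Partners LP: 25%.
Aggregating (R1): 6% + 16.5% + 25% = 47.5%.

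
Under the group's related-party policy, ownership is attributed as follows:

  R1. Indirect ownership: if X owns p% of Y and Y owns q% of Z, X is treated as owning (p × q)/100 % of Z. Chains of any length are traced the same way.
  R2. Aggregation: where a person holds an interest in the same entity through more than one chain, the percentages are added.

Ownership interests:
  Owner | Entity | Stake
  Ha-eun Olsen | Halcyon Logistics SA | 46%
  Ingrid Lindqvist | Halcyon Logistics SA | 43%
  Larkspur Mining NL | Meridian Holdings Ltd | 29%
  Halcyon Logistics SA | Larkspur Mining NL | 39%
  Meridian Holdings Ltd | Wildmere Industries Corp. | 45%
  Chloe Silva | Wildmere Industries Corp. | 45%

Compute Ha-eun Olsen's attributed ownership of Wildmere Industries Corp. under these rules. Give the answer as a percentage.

Chain via Halcyon Logistics SA → Larkspur Mining NL → Meridian Holdings Ltd (R1): 46% × 39% × 29% × 45% = 2.34117% of Wildmere Industries Corp.

2.34117%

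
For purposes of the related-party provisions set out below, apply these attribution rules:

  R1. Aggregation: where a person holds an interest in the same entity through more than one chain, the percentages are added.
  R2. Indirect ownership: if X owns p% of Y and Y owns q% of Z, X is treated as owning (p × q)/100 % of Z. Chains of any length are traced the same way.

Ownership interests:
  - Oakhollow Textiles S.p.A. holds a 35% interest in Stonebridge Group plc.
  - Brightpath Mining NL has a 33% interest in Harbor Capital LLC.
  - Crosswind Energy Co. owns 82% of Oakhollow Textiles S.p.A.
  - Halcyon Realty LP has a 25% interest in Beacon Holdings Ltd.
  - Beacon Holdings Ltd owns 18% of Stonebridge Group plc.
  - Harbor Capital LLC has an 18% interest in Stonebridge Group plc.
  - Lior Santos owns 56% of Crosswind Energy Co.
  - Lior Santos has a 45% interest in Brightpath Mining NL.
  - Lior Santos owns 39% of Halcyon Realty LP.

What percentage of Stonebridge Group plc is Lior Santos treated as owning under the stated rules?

Chain via Halcyon Realty LP → Beacon Holdings Ltd (R2): 39% × 25% × 18% = 1.755% of Stonebridge Group plc.
Chain via Crosswind Energy Co. → Oakhollow Textiles S.p.A. (R2): 56% × 82% × 35% = 16.072% of Stonebridge Group plc.
Chain via Brightpath Mining NL → Harbor Capital LLC (R2): 45% × 33% × 18% = 2.673% of Stonebridge Group plc.
Aggregating (R1): 1.755% + 16.072% + 2.673% = 20.5%.

20.5%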